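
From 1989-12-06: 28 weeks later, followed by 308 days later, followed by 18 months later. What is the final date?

October 24, 1992

Adding 28 weeks (= 196 days) from December 6, 1989:
December has 31 days, so 31 − 6 = 25 days remain after December 6, 1989; 196 − 25 = 171 left.
January 1990 has 31 days: 171 − 31 = 140 left.
February 1990 has 28 days (1990 is not a leap year): 140 − 28 = 112 left.
March 1990 has 31 days: 112 − 31 = 81 left.
April 1990 has 30 days: 81 − 30 = 51 left.
May 1990 has 31 days: 51 − 31 = 20 left.
20 days into June 1990 → June 20, 1990.
Advancing 308 days from June 20, 1990:
June has 30 days, so 30 − 20 = 10 days remain after June 20, 1990; 308 − 10 = 298 left.
July 1990 has 31 days: 298 − 31 = 267 left.
August 1990 has 31 days: 267 − 31 = 236 left.
September 1990 has 30 days: 236 − 30 = 206 left.
October 1990 has 31 days: 206 − 31 = 175 left.
November 1990 has 30 days: 175 − 30 = 145 left.
December 1990 has 31 days: 145 − 31 = 114 left.
January 1991 has 31 days: 114 − 31 = 83 left.
February 1991 has 28 days (1991 is not a leap year): 83 − 28 = 55 left.
March 1991 has 31 days: 55 − 31 = 24 left.
24 days into April 1991 → April 24, 1991.
Adding 18 months from April 24, 1991:
month 4 + 18 = 22, which is month 10 of year 1992 → October 1992.
Day 24 is valid in October, giving October 24, 1992.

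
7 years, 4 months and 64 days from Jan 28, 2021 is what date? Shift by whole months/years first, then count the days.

July 31, 2028

Counting forward 7 years, 4 months and 64 days from January 28, 2021: first the month/year part, then the days.
+7 years → 2028; month 1 + 4 = 5 → May 2028.
Day 28 is valid in May, giving May 28, 2028.
Now add 64 days from May 28, 2028.
May has 31 days, so 31 − 28 = 3 days remain after May 28, 2028; 64 − 3 = 61 left.
June 2028 has 30 days: 61 − 30 = 31 left.
31 days into July 2028 → July 31, 2028.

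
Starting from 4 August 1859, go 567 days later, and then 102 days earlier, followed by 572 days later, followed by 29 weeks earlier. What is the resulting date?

Counting forward 567 days from August 4, 1859:
August has 31 days, so 31 − 4 = 27 days remain after August 4, 1859; 567 − 27 = 540 left.
September 1859 has 30 days: 540 − 30 = 510 left.
October 1859 has 31 days: 510 − 31 = 479 left.
November 1859 has 30 days: 479 − 30 = 449 left.
December 1859 has 31 days: 449 − 31 = 418 left.
January 1860 has 31 days: 418 − 31 = 387 left.
February 1860 has 29 days (1860 is a leap year): 387 − 29 = 358 left.
March 1860 has 31 days: 358 − 31 = 327 left.
April 1860 has 30 days: 327 − 30 = 297 left.
May 1860 has 31 days: 297 − 31 = 266 left.
June 1860 has 30 days: 266 − 30 = 236 left.
July 1860 has 31 days: 236 − 31 = 205 left.
August 1860 has 31 days: 205 − 31 = 174 left.
September 1860 has 30 days: 174 − 30 = 144 left.
October 1860 has 31 days: 144 − 31 = 113 left.
November 1860 has 30 days: 113 − 30 = 83 left.
December 1860 has 31 days: 83 − 31 = 52 left.
January 1861 has 31 days: 52 − 31 = 21 left.
21 days into February 1861 → February 21, 1861.
Subtracting 102 days from February 21, 1861:
Going back 21 days from February 21, 1861 reaches the end of the previous month; 102 − 21 = 81 left.
January 1861 has 31 days: 81 − 31 = 50 left.
December 1860 has 31 days: 50 − 31 = 19 left.
November 1860 has 30 days; 30 − 19 = 11 → November 11, 1860.
Advancing 572 days from November 11, 1860:
November has 30 days, so 30 − 11 = 19 days remain after November 11, 1860; 572 − 19 = 553 left.
December 1860 has 31 days: 553 − 31 = 522 left.
January 1861 has 31 days: 522 − 31 = 491 left.
February 1861 has 28 days (1861 is not a leap year): 491 − 28 = 463 left.
March 1861 has 31 days: 463 − 31 = 432 left.
April 1861 has 30 days: 432 − 30 = 402 left.
May 1861 has 31 days: 402 − 31 = 371 left.
June 1861 has 30 days: 371 − 30 = 341 left.
July 1861 has 31 days: 341 − 31 = 310 left.
August 1861 has 31 days: 310 − 31 = 279 left.
September 1861 has 30 days: 279 − 30 = 249 left.
October 1861 has 31 days: 249 − 31 = 218 left.
November 1861 has 30 days: 218 − 30 = 188 left.
December 1861 has 31 days: 188 − 31 = 157 left.
January 1862 has 31 days: 157 − 31 = 126 left.
February 1862 has 28 days (1862 is not a leap year): 126 − 28 = 98 left.
March 1862 has 31 days: 98 − 31 = 67 left.
April 1862 has 30 days: 67 − 30 = 37 left.
May 1862 has 31 days: 37 − 31 = 6 left.
6 days into June 1862 → June 6, 1862.
Counting back 29 weeks (= 203 days) from June 6, 1862:
Going back 6 days from June 6, 1862 reaches the end of the previous month; 203 − 6 = 197 left.
May 1862 has 31 days: 197 − 31 = 166 left.
April 1862 has 30 days: 166 − 30 = 136 left.
March 1862 has 31 days: 136 − 31 = 105 left.
February 1862 has 28 days (1862 is not a leap year): 105 − 28 = 77 left.
January 1862 has 31 days: 77 − 31 = 46 left.
December 1861 has 31 days: 46 − 31 = 15 left.
November 1861 has 30 days; 30 − 15 = 15 → November 15, 1861.

November 15, 1861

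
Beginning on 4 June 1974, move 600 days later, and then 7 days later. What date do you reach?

Adding 600 days from June 4, 1974:
June has 30 days, so 30 − 4 = 26 days remain after June 4, 1974; 600 − 26 = 574 left.
July 1974 has 31 days: 574 − 31 = 543 left.
August 1974 has 31 days: 543 − 31 = 512 left.
September 1974 has 30 days: 512 − 30 = 482 left.
October 1974 has 31 days: 482 − 31 = 451 left.
November 1974 has 30 days: 451 − 30 = 421 left.
December 1974 has 31 days: 421 − 31 = 390 left.
January 1975 has 31 days: 390 − 31 = 359 left.
February 1975 has 28 days (1975 is not a leap year): 359 − 28 = 331 left.
March 1975 has 31 days: 331 − 31 = 300 left.
April 1975 has 30 days: 300 − 30 = 270 left.
May 1975 has 31 days: 270 − 31 = 239 left.
June 1975 has 30 days: 239 − 30 = 209 left.
July 1975 has 31 days: 209 − 31 = 178 left.
August 1975 has 31 days: 178 − 31 = 147 left.
September 1975 has 30 days: 147 − 30 = 117 left.
October 1975 has 31 days: 117 − 31 = 86 left.
November 1975 has 30 days: 86 − 30 = 56 left.
December 1975 has 31 days: 56 − 31 = 25 left.
25 days into January 1976 → January 25, 1976.
Advancing 7 days from January 25, 1976:
January has 31 days, so 31 − 25 = 6 days remain after January 25, 1976; 7 − 6 = 1 left.
1 day into February 1976 → February 1, 1976.

February 1, 1976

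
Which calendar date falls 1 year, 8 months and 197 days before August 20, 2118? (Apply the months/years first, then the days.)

Counting back 1 year, 8 months and 197 days from August 20, 2118: first the month/year part, then the days.
-1 year → 2117; month 8 − 8 = 0, which is month 12 of year 2116 → December 2116.
Day 20 is valid in December, giving December 20, 2116.
Now subtract 197 days from December 20, 2116.
Going back 20 days from December 20, 2116 reaches the end of the previous month; 197 − 20 = 177 left.
November 2116 has 30 days: 177 − 30 = 147 left.
October 2116 has 31 days: 147 − 31 = 116 left.
September 2116 has 30 days: 116 − 30 = 86 left.
August 2116 has 31 days: 86 − 31 = 55 left.
July 2116 has 31 days: 55 − 31 = 24 left.
June 2116 has 30 days; 30 − 24 = 6 → June 6, 2116.

June 6, 2116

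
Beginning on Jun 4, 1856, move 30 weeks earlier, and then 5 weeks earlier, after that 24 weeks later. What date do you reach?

Going back 30 weeks (= 210 days) from June 4, 1856:
Going back 4 days from June 4, 1856 reaches the end of the previous month; 210 − 4 = 206 left.
May 1856 has 31 days: 206 − 31 = 175 left.
April 1856 has 30 days: 175 − 30 = 145 left.
March 1856 has 31 days: 145 − 31 = 114 left.
February 1856 has 29 days (1856 is a leap year): 114 − 29 = 85 left.
January 1856 has 31 days: 85 − 31 = 54 left.
December 1855 has 31 days: 54 − 31 = 23 left.
November 1855 has 30 days; 30 − 23 = 7 → November 7, 1855.
Subtracting 5 weeks (= 35 days) from November 7, 1855:
Going back 7 days from November 7, 1855 reaches the end of the previous month; 35 − 7 = 28 left.
October 1855 has 31 days; 31 − 28 = 3 → October 3, 1855.
Adding 24 weeks (= 168 days) from October 3, 1855:
October has 31 days, so 31 − 3 = 28 days remain after October 3, 1855; 168 − 28 = 140 left.
November 1855 has 30 days: 140 − 30 = 110 left.
December 1855 has 31 days: 110 − 31 = 79 left.
January 1856 has 31 days: 79 − 31 = 48 left.
February 1856 has 29 days (1856 is a leap year): 48 − 29 = 19 left.
19 days into March 1856 → March 19, 1856.

March 19, 1856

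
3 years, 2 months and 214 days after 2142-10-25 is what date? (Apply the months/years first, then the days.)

July 27, 2146

Adding 3 years, 2 months and 214 days from October 25, 2142: first the month/year part, then the days.
+3 years → 2145; month 10 + 2 = 12 → December 2145.
Day 25 is valid in December, giving December 25, 2145.
Now add 214 days from December 25, 2145.
December has 31 days, so 31 − 25 = 6 days remain after December 25, 2145; 214 − 6 = 208 left.
January 2146 has 31 days: 208 − 31 = 177 left.
February 2146 has 28 days (2146 is not a leap year): 177 − 28 = 149 left.
March 2146 has 31 days: 149 − 31 = 118 left.
April 2146 has 30 days: 118 − 30 = 88 left.
May 2146 has 31 days: 88 − 31 = 57 left.
June 2146 has 30 days: 57 − 30 = 27 left.
27 days into July 2146 → July 27, 2146.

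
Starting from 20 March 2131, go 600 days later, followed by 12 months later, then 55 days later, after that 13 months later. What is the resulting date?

February 3, 2135

Adding 600 days from March 20, 2131:
March has 31 days, so 31 − 20 = 11 days remain after March 20, 2131; 600 − 11 = 589 left.
April 2131 has 30 days: 589 − 30 = 559 left.
May 2131 has 31 days: 559 − 31 = 528 left.
June 2131 has 30 days: 528 − 30 = 498 left.
July 2131 has 31 days: 498 − 31 = 467 left.
August 2131 has 31 days: 467 − 31 = 436 left.
September 2131 has 30 days: 436 − 30 = 406 left.
October 2131 has 31 days: 406 − 31 = 375 left.
November 2131 has 30 days: 375 − 30 = 345 left.
December 2131 has 31 days: 345 − 31 = 314 left.
January 2132 has 31 days: 314 − 31 = 283 left.
February 2132 has 29 days (2132 is a leap year): 283 − 29 = 254 left.
March 2132 has 31 days: 254 − 31 = 223 left.
April 2132 has 30 days: 223 − 30 = 193 left.
May 2132 has 31 days: 193 − 31 = 162 left.
June 2132 has 30 days: 162 − 30 = 132 left.
July 2132 has 31 days: 132 − 31 = 101 left.
August 2132 has 31 days: 101 − 31 = 70 left.
September 2132 has 30 days: 70 − 30 = 40 left.
October 2132 has 31 days: 40 − 31 = 9 left.
9 days into November 2132 → November 9, 2132.
Advancing 12 months from November 9, 2132:
month 11 + 12 = 23, which is month 11 of year 2133 → November 2133.
Day 9 is valid in November, giving November 9, 2133.
Counting forward 55 days from November 9, 2133:
November has 30 days, so 30 − 9 = 21 days remain after November 9, 2133; 55 − 21 = 34 left.
December 2133 has 31 days: 34 − 31 = 3 left.
3 days into January 2134 → January 3, 2134.
Advancing 13 months from January 3, 2134:
month 1 + 13 = 14, which is month 2 of year 2135 → February 2135.
Day 3 is valid in February, giving February 3, 2135.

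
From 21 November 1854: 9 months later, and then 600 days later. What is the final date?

Advancing 9 months from November 21, 1854:
month 11 + 9 = 20, which is month 8 of year 1855 → August 1855.
Day 21 is valid in August, giving August 21, 1855.
Adding 600 days from August 21, 1855:
August has 31 days, so 31 − 21 = 10 days remain after August 21, 1855; 600 − 10 = 590 left.
September 1855 has 30 days: 590 − 30 = 560 left.
October 1855 has 31 days: 560 − 31 = 529 left.
November 1855 has 30 days: 529 − 30 = 499 left.
December 1855 has 31 days: 499 − 31 = 468 left.
January 1856 has 31 days: 468 − 31 = 437 left.
February 1856 has 29 days (1856 is a leap year): 437 − 29 = 408 left.
March 1856 has 31 days: 408 − 31 = 377 left.
April 1856 has 30 days: 377 − 30 = 347 left.
May 1856 has 31 days: 347 − 31 = 316 left.
June 1856 has 30 days: 316 − 30 = 286 left.
July 1856 has 31 days: 286 − 31 = 255 left.
August 1856 has 31 days: 255 − 31 = 224 left.
September 1856 has 30 days: 224 − 30 = 194 left.
October 1856 has 31 days: 194 − 31 = 163 left.
November 1856 has 30 days: 163 − 30 = 133 left.
December 1856 has 31 days: 133 − 31 = 102 left.
January 1857 has 31 days: 102 − 31 = 71 left.
February 1857 has 28 days (1857 is not a leap year): 71 − 28 = 43 left.
March 1857 has 31 days: 43 − 31 = 12 left.
12 days into April 1857 → April 12, 1857.

April 12, 1857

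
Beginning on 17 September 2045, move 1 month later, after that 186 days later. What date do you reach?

April 21, 2046

Adding 1 month from September 17, 2045:
month 9 + 1 = 10 → October 2045.
Day 17 is valid in October, giving October 17, 2045.
Advancing 186 days from October 17, 2045:
October has 31 days, so 31 − 17 = 14 days remain after October 17, 2045; 186 − 14 = 172 left.
November 2045 has 30 days: 172 − 30 = 142 left.
December 2045 has 31 days: 142 − 31 = 111 left.
January 2046 has 31 days: 111 − 31 = 80 left.
February 2046 has 28 days (2046 is not a leap year): 80 − 28 = 52 left.
March 2046 has 31 days: 52 − 31 = 21 left.
21 days into April 2046 → April 21, 2046.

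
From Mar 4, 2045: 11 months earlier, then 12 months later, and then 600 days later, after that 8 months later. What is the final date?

July 25, 2047

Counting back 11 months from March 4, 2045:
month 3 − 11 = -8, which is month 4 of year 2044 → April 2044.
Day 4 is valid in April, giving April 4, 2044.
Advancing 12 months from April 4, 2044:
month 4 + 12 = 16, which is month 4 of year 2045 → April 2045.
Day 4 is valid in April, giving April 4, 2045.
Adding 600 days from April 4, 2045:
April has 30 days, so 30 − 4 = 26 days remain after April 4, 2045; 600 − 26 = 574 left.
May 2045 has 31 days: 574 − 31 = 543 left.
June 2045 has 30 days: 543 − 30 = 513 left.
July 2045 has 31 days: 513 − 31 = 482 left.
August 2045 has 31 days: 482 − 31 = 451 left.
September 2045 has 30 days: 451 − 30 = 421 left.
October 2045 has 31 days: 421 − 31 = 390 left.
November 2045 has 30 days: 390 − 30 = 360 left.
December 2045 has 31 days: 360 − 31 = 329 left.
January 2046 has 31 days: 329 − 31 = 298 left.
February 2046 has 28 days (2046 is not a leap year): 298 − 28 = 270 left.
March 2046 has 31 days: 270 − 31 = 239 left.
April 2046 has 30 days: 239 − 30 = 209 left.
May 2046 has 31 days: 209 − 31 = 178 left.
June 2046 has 30 days: 178 − 30 = 148 left.
July 2046 has 31 days: 148 − 31 = 117 left.
August 2046 has 31 days: 117 − 31 = 86 left.
September 2046 has 30 days: 86 − 30 = 56 left.
October 2046 has 31 days: 56 − 31 = 25 left.
25 days into November 2046 → November 25, 2046.
Advancing 8 months from November 25, 2046:
month 11 + 8 = 19, which is month 7 of year 2047 → July 2047.
Day 25 is valid in July, giving July 25, 2047.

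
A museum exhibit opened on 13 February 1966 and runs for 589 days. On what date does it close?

Adding 589 days from February 13, 1966.
February has 28 days, so 28 − 13 = 15 days remain after February 13, 1966; 589 − 15 = 574 left.
March 1966 has 31 days: 574 − 31 = 543 left.
April 1966 has 30 days: 543 − 30 = 513 left.
May 1966 has 31 days: 513 − 31 = 482 left.
June 1966 has 30 days: 482 − 30 = 452 left.
July 1966 has 31 days: 452 − 31 = 421 left.
August 1966 has 31 days: 421 − 31 = 390 left.
September 1966 has 30 days: 390 − 30 = 360 left.
October 1966 has 31 days: 360 − 31 = 329 left.
November 1966 has 30 days: 329 − 30 = 299 left.
December 1966 has 31 days: 299 − 31 = 268 left.
January 1967 has 31 days: 268 − 31 = 237 left.
February 1967 has 28 days (1967 is not a leap year): 237 − 28 = 209 left.
March 1967 has 31 days: 209 − 31 = 178 left.
April 1967 has 30 days: 178 − 30 = 148 left.
May 1967 has 31 days: 148 − 31 = 117 left.
June 1967 has 30 days: 117 − 30 = 87 left.
July 1967 has 31 days: 87 − 31 = 56 left.
August 1967 has 31 days: 56 − 31 = 25 left.
25 days into September 1967 → September 25, 1967.

September 25, 1967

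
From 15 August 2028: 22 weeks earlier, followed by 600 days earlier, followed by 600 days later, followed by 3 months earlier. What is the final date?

December 14, 2027

Going back 22 weeks (= 154 days) from August 15, 2028:
Going back 15 days from August 15, 2028 reaches the end of the previous month; 154 − 15 = 139 left.
July 2028 has 31 days: 139 − 31 = 108 left.
June 2028 has 30 days: 108 − 30 = 78 left.
May 2028 has 31 days: 78 − 31 = 47 left.
April 2028 has 30 days: 47 − 30 = 17 left.
March 2028 has 31 days; 31 − 17 = 14 → March 14, 2028.
Subtracting 600 days from March 14, 2028:
Going back 14 days from March 14, 2028 reaches the end of the previous month; 600 − 14 = 586 left.
February 2028 has 29 days (2028 is a leap year): 586 − 29 = 557 left.
January 2028 has 31 days: 557 − 31 = 526 left.
December 2027 has 31 days: 526 − 31 = 495 left.
November 2027 has 30 days: 495 − 30 = 465 left.
October 2027 has 31 days: 465 − 31 = 434 left.
September 2027 has 30 days: 434 − 30 = 404 left.
August 2027 has 31 days: 404 − 31 = 373 left.
July 2027 has 31 days: 373 − 31 = 342 left.
June 2027 has 30 days: 342 − 30 = 312 left.
May 2027 has 31 days: 312 − 31 = 281 left.
April 2027 has 30 days: 281 − 30 = 251 left.
March 2027 has 31 days: 251 − 31 = 220 left.
February 2027 has 28 days (2027 is not a leap year): 220 − 28 = 192 left.
January 2027 has 31 days: 192 − 31 = 161 left.
December 2026 has 31 days: 161 − 31 = 130 left.
November 2026 has 30 days: 130 − 30 = 100 left.
October 2026 has 31 days: 100 − 31 = 69 left.
September 2026 has 30 days: 69 − 30 = 39 left.
August 2026 has 31 days: 39 − 31 = 8 left.
July 2026 has 31 days; 31 − 8 = 23 → July 23, 2026.
Counting forward 600 days from July 23, 2026:
July has 31 days, so 31 − 23 = 8 days remain after July 23, 2026; 600 − 8 = 592 left.
August 2026 has 31 days: 592 − 31 = 561 left.
September 2026 has 30 days: 561 − 30 = 531 left.
October 2026 has 31 days: 531 − 31 = 500 left.
November 2026 has 30 days: 500 − 30 = 470 left.
December 2026 has 31 days: 470 − 31 = 439 left.
January 2027 has 31 days: 439 − 31 = 408 left.
February 2027 has 28 days (2027 is not a leap year): 408 − 28 = 380 left.
March 2027 has 31 days: 380 − 31 = 349 left.
April 2027 has 30 days: 349 − 30 = 319 left.
May 2027 has 31 days: 319 − 31 = 288 left.
June 2027 has 30 days: 288 − 30 = 258 left.
July 2027 has 31 days: 258 − 31 = 227 left.
August 2027 has 31 days: 227 − 31 = 196 left.
September 2027 has 30 days: 196 − 30 = 166 left.
October 2027 has 31 days: 166 − 31 = 135 left.
November 2027 has 30 days: 135 − 30 = 105 left.
December 2027 has 31 days: 105 − 31 = 74 left.
January 2028 has 31 days: 74 − 31 = 43 left.
February 2028 has 29 days (2028 is a leap year): 43 − 29 = 14 left.
14 days into March 2028 → March 14, 2028.
Subtracting 3 months from March 14, 2028:
month 3 − 3 = 0, which is month 12 of year 2027 → December 2027.
Day 14 is valid in December, giving December 14, 2027.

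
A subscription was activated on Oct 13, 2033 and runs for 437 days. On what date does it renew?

Advancing 437 days from October 13, 2033.
October has 31 days, so 31 − 13 = 18 days remain after October 13, 2033; 437 − 18 = 419 left.
November 2033 has 30 days: 419 − 30 = 389 left.
December 2033 has 31 days: 389 − 31 = 358 left.
January 2034 has 31 days: 358 − 31 = 327 left.
February 2034 has 28 days (2034 is not a leap year): 327 − 28 = 299 left.
March 2034 has 31 days: 299 − 31 = 268 left.
April 2034 has 30 days: 268 − 30 = 238 left.
May 2034 has 31 days: 238 − 31 = 207 left.
June 2034 has 30 days: 207 − 30 = 177 left.
July 2034 has 31 days: 177 − 31 = 146 left.
August 2034 has 31 days: 146 − 31 = 115 left.
September 2034 has 30 days: 115 − 30 = 85 left.
October 2034 has 31 days: 85 − 31 = 54 left.
November 2034 has 30 days: 54 − 30 = 24 left.
24 days into December 2034 → December 24, 2034.

December 24, 2034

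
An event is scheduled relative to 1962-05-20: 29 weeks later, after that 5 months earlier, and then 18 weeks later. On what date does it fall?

November 12, 1962

Adding 29 weeks (= 203 days) from May 20, 1962:
May has 31 days, so 31 − 20 = 11 days remain after May 20, 1962; 203 − 11 = 192 left.
June 1962 has 30 days: 192 − 30 = 162 left.
July 1962 has 31 days: 162 − 31 = 131 left.
August 1962 has 31 days: 131 − 31 = 100 left.
September 1962 has 30 days: 100 − 30 = 70 left.
October 1962 has 31 days: 70 − 31 = 39 left.
November 1962 has 30 days: 39 − 30 = 9 left.
9 days into December 1962 → December 9, 1962.
Going back 5 months from December 9, 1962:
month 12 − 5 = 7 → July 1962.
Day 9 is valid in July, giving July 9, 1962.
Adding 18 weeks (= 126 days) from July 9, 1962:
July has 31 days, so 31 − 9 = 22 days remain after July 9, 1962; 126 − 22 = 104 left.
August 1962 has 31 days: 104 − 31 = 73 left.
September 1962 has 30 days: 73 − 30 = 43 left.
October 1962 has 31 days: 43 − 31 = 12 left.
12 days into November 1962 → November 12, 1962.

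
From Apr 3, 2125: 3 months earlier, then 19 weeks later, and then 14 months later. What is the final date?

July 16, 2126

Going back 3 months from April 3, 2125:
month 4 − 3 = 1 → January 2125.
Day 3 is valid in January, giving January 3, 2125.
Counting forward 19 weeks (= 133 days) from January 3, 2125:
January has 31 days, so 31 − 3 = 28 days remain after January 3, 2125; 133 − 28 = 105 left.
February 2125 has 28 days (2125 is not a leap year): 105 − 28 = 77 left.
March 2125 has 31 days: 77 − 31 = 46 left.
April 2125 has 30 days: 46 − 30 = 16 left.
16 days into May 2125 → May 16, 2125.
Adding 14 months from May 16, 2125:
month 5 + 14 = 19, which is month 7 of year 2126 → July 2126.
Day 16 is valid in July, giving July 16, 2126.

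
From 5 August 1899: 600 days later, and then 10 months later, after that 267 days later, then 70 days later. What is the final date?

Adding 600 days from August 5, 1899:
August has 31 days, so 31 − 5 = 26 days remain after August 5, 1899; 600 − 26 = 574 left.
September 1899 has 30 days: 574 − 30 = 544 left.
October 1899 has 31 days: 544 − 31 = 513 left.
November 1899 has 30 days: 513 − 30 = 483 left.
December 1899 has 31 days: 483 − 31 = 452 left.
January 1900 has 31 days: 452 − 31 = 421 left.
February 1900 has 28 days (1900 is not a leap year (divisible by 100 but not 400)): 421 − 28 = 393 left.
March 1900 has 31 days: 393 − 31 = 362 left.
April 1900 has 30 days: 362 − 30 = 332 left.
May 1900 has 31 days: 332 − 31 = 301 left.
June 1900 has 30 days: 301 − 30 = 271 left.
July 1900 has 31 days: 271 − 31 = 240 left.
August 1900 has 31 days: 240 − 31 = 209 left.
September 1900 has 30 days: 209 − 30 = 179 left.
October 1900 has 31 days: 179 − 31 = 148 left.
November 1900 has 30 days: 148 − 30 = 118 left.
December 1900 has 31 days: 118 − 31 = 87 left.
January 1901 has 31 days: 87 − 31 = 56 left.
February 1901 has 28 days (1901 is not a leap year): 56 − 28 = 28 left.
28 days into March 1901 → March 28, 1901.
Adding 10 months from March 28, 1901:
month 3 + 10 = 13, which is month 1 of year 1902 → January 1902.
Day 28 is valid in January, giving January 28, 1902.
Adding 267 days from January 28, 1902:
January has 31 days, so 31 − 28 = 3 days remain after January 28, 1902; 267 − 3 = 264 left.
February 1902 has 28 days (1902 is not a leap year): 264 − 28 = 236 left.
March 1902 has 31 days: 236 − 31 = 205 left.
April 1902 has 30 days: 205 − 30 = 175 left.
May 1902 has 31 days: 175 − 31 = 144 left.
June 1902 has 30 days: 144 − 30 = 114 left.
July 1902 has 31 days: 114 − 31 = 83 left.
August 1902 has 31 days: 83 − 31 = 52 left.
September 1902 has 30 days: 52 − 30 = 22 left.
22 days into October 1902 → October 22, 1902.
Counting forward 70 days from October 22, 1902:
October has 31 days, so 31 − 22 = 9 days remain after October 22, 1902; 70 − 9 = 61 left.
November 1902 has 30 days: 61 − 30 = 31 left.
31 days into December 1902 → December 31, 1902.

December 31, 1902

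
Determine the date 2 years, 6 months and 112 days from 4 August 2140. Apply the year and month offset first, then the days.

May 27, 2143

Counting forward 2 years, 6 months and 112 days from August 4, 2140: first the month/year part, then the days.
+2 years → 2142; month 8 + 6 = 14, which is month 2 of year 2143 → February 2143.
Day 4 is valid in February, giving February 4, 2143.
Now add 112 days from February 4, 2143.
February has 28 days, so 28 − 4 = 24 days remain after February 4, 2143; 112 − 24 = 88 left.
March 2143 has 31 days: 88 − 31 = 57 left.
April 2143 has 30 days: 57 − 30 = 27 left.
27 days into May 2143 → May 27, 2143.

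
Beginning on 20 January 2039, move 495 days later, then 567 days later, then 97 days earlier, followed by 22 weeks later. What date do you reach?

February 12, 2042

Adding 495 days from January 20, 2039:
January has 31 days, so 31 − 20 = 11 days remain after January 20, 2039; 495 − 11 = 484 left.
February 2039 has 28 days (2039 is not a leap year): 484 − 28 = 456 left.
March 2039 has 31 days: 456 − 31 = 425 left.
April 2039 has 30 days: 425 − 30 = 395 left.
May 2039 has 31 days: 395 − 31 = 364 left.
June 2039 has 30 days: 364 − 30 = 334 left.
July 2039 has 31 days: 334 − 31 = 303 left.
August 2039 has 31 days: 303 − 31 = 272 left.
September 2039 has 30 days: 272 − 30 = 242 left.
October 2039 has 31 days: 242 − 31 = 211 left.
November 2039 has 30 days: 211 − 30 = 181 left.
December 2039 has 31 days: 181 − 31 = 150 left.
January 2040 has 31 days: 150 − 31 = 119 left.
February 2040 has 29 days (2040 is a leap year): 119 − 29 = 90 left.
March 2040 has 31 days: 90 − 31 = 59 left.
April 2040 has 30 days: 59 − 30 = 29 left.
29 days into May 2040 → May 29, 2040.
Adding 567 days from May 29, 2040:
May has 31 days, so 31 − 29 = 2 days remain after May 29, 2040; 567 − 2 = 565 left.
June 2040 has 30 days: 565 − 30 = 535 left.
July 2040 has 31 days: 535 − 31 = 504 left.
August 2040 has 31 days: 504 − 31 = 473 left.
September 2040 has 30 days: 473 − 30 = 443 left.
October 2040 has 31 days: 443 − 31 = 412 left.
November 2040 has 30 days: 412 − 30 = 382 left.
December 2040 has 31 days: 382 − 31 = 351 left.
January 2041 has 31 days: 351 − 31 = 320 left.
February 2041 has 28 days (2041 is not a leap year): 320 − 28 = 292 left.
March 2041 has 31 days: 292 − 31 = 261 left.
April 2041 has 30 days: 261 − 30 = 231 left.
May 2041 has 31 days: 231 − 31 = 200 left.
June 2041 has 30 days: 200 − 30 = 170 left.
July 2041 has 31 days: 170 − 31 = 139 left.
August 2041 has 31 days: 139 − 31 = 108 left.
September 2041 has 30 days: 108 − 30 = 78 left.
October 2041 has 31 days: 78 − 31 = 47 left.
November 2041 has 30 days: 47 − 30 = 17 left.
17 days into December 2041 → December 17, 2041.
Counting back 97 days from December 17, 2041:
Going back 17 days from December 17, 2041 reaches the end of the previous month; 97 − 17 = 80 left.
November 2041 has 30 days: 80 − 30 = 50 left.
October 2041 has 31 days: 50 − 31 = 19 left.
September 2041 has 30 days; 30 − 19 = 11 → September 11, 2041.
Adding 22 weeks (= 154 days) from September 11, 2041:
September has 30 days, so 30 − 11 = 19 days remain after September 11, 2041; 154 − 19 = 135 left.
October 2041 has 31 days: 135 − 31 = 104 left.
November 2041 has 30 days: 104 − 30 = 74 left.
December 2041 has 31 days: 74 − 31 = 43 left.
January 2042 has 31 days: 43 − 31 = 12 left.
12 days into February 2042 → February 12, 2042.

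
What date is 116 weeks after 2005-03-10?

Advancing 116 weeks = 812 days from March 10, 2005.
March has 31 days, so 31 − 10 = 21 days remain after March 10, 2005; 812 − 21 = 791 left.
April 2005 has 30 days: 791 − 30 = 761 left.
May 2005 has 31 days: 761 − 31 = 730 left.
June 2005 has 30 days: 730 − 30 = 700 left.
July 2005 has 31 days: 700 − 31 = 669 left.
August 2005 has 31 days: 669 − 31 = 638 left.
September 2005 has 30 days: 638 − 30 = 608 left.
October 2005 has 31 days: 608 − 31 = 577 left.
November 2005 has 30 days: 577 − 30 = 547 left.
December 2005 has 31 days: 547 − 31 = 516 left.
January 2006 has 31 days: 516 − 31 = 485 left.
February 2006 has 28 days (2006 is not a leap year): 485 − 28 = 457 left.
March 2006 has 31 days: 457 − 31 = 426 left.
April 2006 has 30 days: 426 − 30 = 396 left.
May 2006 has 31 days: 396 − 31 = 365 left.
June 2006 has 30 days: 365 − 30 = 335 left.
July 2006 has 31 days: 335 − 31 = 304 left.
August 2006 has 31 days: 304 − 31 = 273 left.
September 2006 has 30 days: 273 − 30 = 243 left.
October 2006 has 31 days: 243 − 31 = 212 left.
November 2006 has 30 days: 212 − 30 = 182 left.
December 2006 has 31 days: 182 − 31 = 151 left.
January 2007 has 31 days: 151 − 31 = 120 left.
February 2007 has 28 days (2007 is not a leap year): 120 − 28 = 92 left.
March 2007 has 31 days: 92 − 31 = 61 left.
April 2007 has 30 days: 61 − 30 = 31 left.
31 days into May 2007 → May 31, 2007.

May 31, 2007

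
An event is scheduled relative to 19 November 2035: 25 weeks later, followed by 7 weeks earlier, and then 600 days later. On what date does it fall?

November 14, 2037

Advancing 25 weeks (= 175 days) from November 19, 2035:
November has 30 days, so 30 − 19 = 11 days remain after November 19, 2035; 175 − 11 = 164 left.
December 2035 has 31 days: 164 − 31 = 133 left.
January 2036 has 31 days: 133 − 31 = 102 left.
February 2036 has 29 days (2036 is a leap year): 102 − 29 = 73 left.
March 2036 has 31 days: 73 − 31 = 42 left.
April 2036 has 30 days: 42 − 30 = 12 left.
12 days into May 2036 → May 12, 2036.
Going back 7 weeks (= 49 days) from May 12, 2036:
Going back 12 days from May 12, 2036 reaches the end of the previous month; 49 − 12 = 37 left.
April 2036 has 30 days: 37 − 30 = 7 left.
March 2036 has 31 days; 31 − 7 = 24 → March 24, 2036.
Adding 600 days from March 24, 2036:
March has 31 days, so 31 − 24 = 7 days remain after March 24, 2036; 600 − 7 = 593 left.
April 2036 has 30 days: 593 − 30 = 563 left.
May 2036 has 31 days: 563 − 31 = 532 left.
June 2036 has 30 days: 532 − 30 = 502 left.
July 2036 has 31 days: 502 − 31 = 471 left.
August 2036 has 31 days: 471 − 31 = 440 left.
September 2036 has 30 days: 440 − 30 = 410 left.
October 2036 has 31 days: 410 − 31 = 379 left.
November 2036 has 30 days: 379 − 30 = 349 left.
December 2036 has 31 days: 349 − 31 = 318 left.
January 2037 has 31 days: 318 − 31 = 287 left.
February 2037 has 28 days (2037 is not a leap year): 287 − 28 = 259 left.
March 2037 has 31 days: 259 − 31 = 228 left.
April 2037 has 30 days: 228 − 30 = 198 left.
May 2037 has 31 days: 198 − 31 = 167 left.
June 2037 has 30 days: 167 − 30 = 137 left.
July 2037 has 31 days: 137 − 31 = 106 left.
August 2037 has 31 days: 106 − 31 = 75 left.
September 2037 has 30 days: 75 − 30 = 45 left.
October 2037 has 31 days: 45 − 31 = 14 left.
14 days into November 2037 → November 14, 2037.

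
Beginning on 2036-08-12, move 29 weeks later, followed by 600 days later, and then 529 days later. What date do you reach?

Advancing 29 weeks (= 203 days) from August 12, 2036:
August has 31 days, so 31 − 12 = 19 days remain after August 12, 2036; 203 − 19 = 184 left.
September 2036 has 30 days: 184 − 30 = 154 left.
October 2036 has 31 days: 154 − 31 = 123 left.
November 2036 has 30 days: 123 − 30 = 93 left.
December 2036 has 31 days: 93 − 31 = 62 left.
January 2037 has 31 days: 62 − 31 = 31 left.
February 2037 has 28 days (2037 is not a leap year): 31 − 28 = 3 left.
3 days into March 2037 → March 3, 2037.
Counting forward 600 days from March 3, 2037:
March has 31 days, so 31 − 3 = 28 days remain after March 3, 2037; 600 − 28 = 572 left.
April 2037 has 30 days: 572 − 30 = 542 left.
May 2037 has 31 days: 542 − 31 = 511 left.
June 2037 has 30 days: 511 − 30 = 481 left.
July 2037 has 31 days: 481 − 31 = 450 left.
August 2037 has 31 days: 450 − 31 = 419 left.
September 2037 has 30 days: 419 − 30 = 389 left.
October 2037 has 31 days: 389 − 31 = 358 left.
November 2037 has 30 days: 358 − 30 = 328 left.
December 2037 has 31 days: 328 − 31 = 297 left.
January 2038 has 31 days: 297 − 31 = 266 left.
February 2038 has 28 days (2038 is not a leap year): 266 − 28 = 238 left.
March 2038 has 31 days: 238 − 31 = 207 left.
April 2038 has 30 days: 207 − 30 = 177 left.
May 2038 has 31 days: 177 − 31 = 146 left.
June 2038 has 30 days: 146 − 30 = 116 left.
July 2038 has 31 days: 116 − 31 = 85 left.
August 2038 has 31 days: 85 − 31 = 54 left.
September 2038 has 30 days: 54 − 30 = 24 left.
24 days into October 2038 → October 24, 2038.
Advancing 529 days from October 24, 2038:
October has 31 days, so 31 − 24 = 7 days remain after October 24, 2038; 529 − 7 = 522 left.
November 2038 has 30 days: 522 − 30 = 492 left.
December 2038 has 31 days: 492 − 31 = 461 left.
January 2039 has 31 days: 461 − 31 = 430 left.
February 2039 has 28 days (2039 is not a leap year): 430 − 28 = 402 left.
March 2039 has 31 days: 402 − 31 = 371 left.
April 2039 has 30 days: 371 − 30 = 341 left.
May 2039 has 31 days: 341 − 31 = 310 left.
June 2039 has 30 days: 310 − 30 = 280 left.
July 2039 has 31 days: 280 − 31 = 249 left.
August 2039 has 31 days: 249 − 31 = 218 left.
September 2039 has 30 days: 218 − 30 = 188 left.
October 2039 has 31 days: 188 − 31 = 157 left.
November 2039 has 30 days: 157 − 30 = 127 left.
December 2039 has 31 days: 127 − 31 = 96 left.
January 2040 has 31 days: 96 − 31 = 65 left.
February 2040 has 29 days (2040 is a leap year): 65 − 29 = 36 left.
March 2040 has 31 days: 36 − 31 = 5 left.
5 days into April 2040 → April 5, 2040.

April 5, 2040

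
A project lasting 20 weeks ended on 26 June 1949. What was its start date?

Going back 20 weeks = 140 days from June 26, 1949.
Going back 26 days from June 26, 1949 reaches the end of the previous month; 140 − 26 = 114 left.
May 1949 has 31 days: 114 − 31 = 83 left.
April 1949 has 30 days: 83 − 30 = 53 left.
March 1949 has 31 days: 53 − 31 = 22 left.
February 1949 has 28 days; 28 − 22 = 6 → February 6, 1949.

February 6, 1949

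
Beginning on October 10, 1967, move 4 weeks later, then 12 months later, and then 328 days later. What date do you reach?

October 1, 1969

Counting forward 4 weeks (= 28 days) from October 10, 1967:
October has 31 days, so 31 − 10 = 21 days remain after October 10, 1967; 28 − 21 = 7 left.
7 days into November 1967 → November 7, 1967.
Counting forward 12 months from November 7, 1967:
month 11 + 12 = 23, which is month 11 of year 1968 → November 1968.
Day 7 is valid in November, giving November 7, 1968.
Adding 328 days from November 7, 1968:
November has 30 days, so 30 − 7 = 23 days remain after November 7, 1968; 328 − 23 = 305 left.
December 1968 has 31 days: 305 − 31 = 274 left.
January 1969 has 31 days: 274 − 31 = 243 left.
February 1969 has 28 days (1969 is not a leap year): 243 − 28 = 215 left.
March 1969 has 31 days: 215 − 31 = 184 left.
April 1969 has 30 days: 184 − 30 = 154 left.
May 1969 has 31 days: 154 − 31 = 123 left.
June 1969 has 30 days: 123 − 30 = 93 left.
July 1969 has 31 days: 93 − 31 = 62 left.
August 1969 has 31 days: 62 − 31 = 31 left.
September 1969 has 30 days: 31 − 30 = 1 left.
1 day into October 1969 → October 1, 1969.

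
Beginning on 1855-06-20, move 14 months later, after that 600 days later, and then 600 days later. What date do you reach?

Adding 14 months from June 20, 1855:
month 6 + 14 = 20, which is month 8 of year 1856 → August 1856.
Day 20 is valid in August, giving August 20, 1856.
Counting forward 600 days from August 20, 1856:
August has 31 days, so 31 − 20 = 11 days remain after August 20, 1856; 600 − 11 = 589 left.
September 1856 has 30 days: 589 − 30 = 559 left.
October 1856 has 31 days: 559 − 31 = 528 left.
November 1856 has 30 days: 528 − 30 = 498 left.
December 1856 has 31 days: 498 − 31 = 467 left.
January 1857 has 31 days: 467 − 31 = 436 left.
February 1857 has 28 days (1857 is not a leap year): 436 − 28 = 408 left.
March 1857 has 31 days: 408 − 31 = 377 left.
April 1857 has 30 days: 377 − 30 = 347 left.
May 1857 has 31 days: 347 − 31 = 316 left.
June 1857 has 30 days: 316 − 30 = 286 left.
July 1857 has 31 days: 286 − 31 = 255 left.
August 1857 has 31 days: 255 − 31 = 224 left.
September 1857 has 30 days: 224 − 30 = 194 left.
October 1857 has 31 days: 194 − 31 = 163 left.
November 1857 has 30 days: 163 − 30 = 133 left.
December 1857 has 31 days: 133 − 31 = 102 left.
January 1858 has 31 days: 102 − 31 = 71 left.
February 1858 has 28 days (1858 is not a leap year): 71 − 28 = 43 left.
March 1858 has 31 days: 43 − 31 = 12 left.
12 days into April 1858 → April 12, 1858.
Counting forward 600 days from April 12, 1858:
April has 30 days, so 30 − 12 = 18 days remain after April 12, 1858; 600 − 18 = 582 left.
May 1858 has 31 days: 582 − 31 = 551 left.
June 1858 has 30 days: 551 − 30 = 521 left.
July 1858 has 31 days: 521 − 31 = 490 left.
August 1858 has 31 days: 490 − 31 = 459 left.
September 1858 has 30 days: 459 − 30 = 429 left.
October 1858 has 31 days: 429 − 31 = 398 left.
November 1858 has 30 days: 398 − 30 = 368 left.
December 1858 has 31 days: 368 − 31 = 337 left.
January 1859 has 31 days: 337 − 31 = 306 left.
February 1859 has 28 days (1859 is not a leap year): 306 − 28 = 278 left.
March 1859 has 31 days: 278 − 31 = 247 left.
April 1859 has 30 days: 247 − 30 = 217 left.
May 1859 has 31 days: 217 − 31 = 186 left.
June 1859 has 30 days: 186 − 30 = 156 left.
July 1859 has 31 days: 156 − 31 = 125 left.
August 1859 has 31 days: 125 − 31 = 94 left.
September 1859 has 30 days: 94 − 30 = 64 left.
October 1859 has 31 days: 64 − 31 = 33 left.
November 1859 has 30 days: 33 − 30 = 3 left.
3 days into December 1859 → December 3, 1859.

December 3, 1859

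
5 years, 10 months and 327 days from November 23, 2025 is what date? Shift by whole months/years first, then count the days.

August 15, 2032

Counting forward 5 years, 10 months and 327 days from November 23, 2025: first the month/year part, then the days.
+5 years → 2030; month 11 + 10 = 21, which is month 9 of year 2031 → September 2031.
Day 23 is valid in September, giving September 23, 2031.
Now add 327 days from September 23, 2031.
September has 30 days, so 30 − 23 = 7 days remain after September 23, 2031; 327 − 7 = 320 left.
October 2031 has 31 days: 320 − 31 = 289 left.
November 2031 has 30 days: 289 − 30 = 259 left.
December 2031 has 31 days: 259 − 31 = 228 left.
January 2032 has 31 days: 228 − 31 = 197 left.
February 2032 has 29 days (2032 is a leap year): 197 − 29 = 168 left.
March 2032 has 31 days: 168 − 31 = 137 left.
April 2032 has 30 days: 137 − 30 = 107 left.
May 2032 has 31 days: 107 − 31 = 76 left.
June 2032 has 30 days: 76 − 30 = 46 left.
July 2032 has 31 days: 46 − 31 = 15 left.
15 days into August 2032 → August 15, 2032.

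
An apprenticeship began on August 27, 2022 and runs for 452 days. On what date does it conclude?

Adding 452 days from August 27, 2022.
August has 31 days, so 31 − 27 = 4 days remain after August 27, 2022; 452 − 4 = 448 left.
September 2022 has 30 days: 448 − 30 = 418 left.
October 2022 has 31 days: 418 − 31 = 387 left.
November 2022 has 30 days: 387 − 30 = 357 left.
December 2022 has 31 days: 357 − 31 = 326 left.
January 2023 has 31 days: 326 − 31 = 295 left.
February 2023 has 28 days (2023 is not a leap year): 295 − 28 = 267 left.
March 2023 has 31 days: 267 − 31 = 236 left.
April 2023 has 30 days: 236 − 30 = 206 left.
May 2023 has 31 days: 206 − 31 = 175 left.
June 2023 has 30 days: 175 − 30 = 145 left.
July 2023 has 31 days: 145 − 31 = 114 left.
August 2023 has 31 days: 114 − 31 = 83 left.
September 2023 has 30 days: 83 − 30 = 53 left.
October 2023 has 31 days: 53 − 31 = 22 left.
22 days into November 2023 → November 22, 2023.

November 22, 2023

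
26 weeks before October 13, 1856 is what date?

April 14, 1856

Subtracting 26 weeks = 182 days from October 13, 1856.
Going back 13 days from October 13, 1856 reaches the end of the previous month; 182 − 13 = 169 left.
September 1856 has 30 days: 169 − 30 = 139 left.
August 1856 has 31 days: 139 − 31 = 108 left.
July 1856 has 31 days: 108 − 31 = 77 left.
June 1856 has 30 days: 77 − 30 = 47 left.
May 1856 has 31 days: 47 − 31 = 16 left.
April 1856 has 30 days; 30 − 16 = 14 → April 14, 1856.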